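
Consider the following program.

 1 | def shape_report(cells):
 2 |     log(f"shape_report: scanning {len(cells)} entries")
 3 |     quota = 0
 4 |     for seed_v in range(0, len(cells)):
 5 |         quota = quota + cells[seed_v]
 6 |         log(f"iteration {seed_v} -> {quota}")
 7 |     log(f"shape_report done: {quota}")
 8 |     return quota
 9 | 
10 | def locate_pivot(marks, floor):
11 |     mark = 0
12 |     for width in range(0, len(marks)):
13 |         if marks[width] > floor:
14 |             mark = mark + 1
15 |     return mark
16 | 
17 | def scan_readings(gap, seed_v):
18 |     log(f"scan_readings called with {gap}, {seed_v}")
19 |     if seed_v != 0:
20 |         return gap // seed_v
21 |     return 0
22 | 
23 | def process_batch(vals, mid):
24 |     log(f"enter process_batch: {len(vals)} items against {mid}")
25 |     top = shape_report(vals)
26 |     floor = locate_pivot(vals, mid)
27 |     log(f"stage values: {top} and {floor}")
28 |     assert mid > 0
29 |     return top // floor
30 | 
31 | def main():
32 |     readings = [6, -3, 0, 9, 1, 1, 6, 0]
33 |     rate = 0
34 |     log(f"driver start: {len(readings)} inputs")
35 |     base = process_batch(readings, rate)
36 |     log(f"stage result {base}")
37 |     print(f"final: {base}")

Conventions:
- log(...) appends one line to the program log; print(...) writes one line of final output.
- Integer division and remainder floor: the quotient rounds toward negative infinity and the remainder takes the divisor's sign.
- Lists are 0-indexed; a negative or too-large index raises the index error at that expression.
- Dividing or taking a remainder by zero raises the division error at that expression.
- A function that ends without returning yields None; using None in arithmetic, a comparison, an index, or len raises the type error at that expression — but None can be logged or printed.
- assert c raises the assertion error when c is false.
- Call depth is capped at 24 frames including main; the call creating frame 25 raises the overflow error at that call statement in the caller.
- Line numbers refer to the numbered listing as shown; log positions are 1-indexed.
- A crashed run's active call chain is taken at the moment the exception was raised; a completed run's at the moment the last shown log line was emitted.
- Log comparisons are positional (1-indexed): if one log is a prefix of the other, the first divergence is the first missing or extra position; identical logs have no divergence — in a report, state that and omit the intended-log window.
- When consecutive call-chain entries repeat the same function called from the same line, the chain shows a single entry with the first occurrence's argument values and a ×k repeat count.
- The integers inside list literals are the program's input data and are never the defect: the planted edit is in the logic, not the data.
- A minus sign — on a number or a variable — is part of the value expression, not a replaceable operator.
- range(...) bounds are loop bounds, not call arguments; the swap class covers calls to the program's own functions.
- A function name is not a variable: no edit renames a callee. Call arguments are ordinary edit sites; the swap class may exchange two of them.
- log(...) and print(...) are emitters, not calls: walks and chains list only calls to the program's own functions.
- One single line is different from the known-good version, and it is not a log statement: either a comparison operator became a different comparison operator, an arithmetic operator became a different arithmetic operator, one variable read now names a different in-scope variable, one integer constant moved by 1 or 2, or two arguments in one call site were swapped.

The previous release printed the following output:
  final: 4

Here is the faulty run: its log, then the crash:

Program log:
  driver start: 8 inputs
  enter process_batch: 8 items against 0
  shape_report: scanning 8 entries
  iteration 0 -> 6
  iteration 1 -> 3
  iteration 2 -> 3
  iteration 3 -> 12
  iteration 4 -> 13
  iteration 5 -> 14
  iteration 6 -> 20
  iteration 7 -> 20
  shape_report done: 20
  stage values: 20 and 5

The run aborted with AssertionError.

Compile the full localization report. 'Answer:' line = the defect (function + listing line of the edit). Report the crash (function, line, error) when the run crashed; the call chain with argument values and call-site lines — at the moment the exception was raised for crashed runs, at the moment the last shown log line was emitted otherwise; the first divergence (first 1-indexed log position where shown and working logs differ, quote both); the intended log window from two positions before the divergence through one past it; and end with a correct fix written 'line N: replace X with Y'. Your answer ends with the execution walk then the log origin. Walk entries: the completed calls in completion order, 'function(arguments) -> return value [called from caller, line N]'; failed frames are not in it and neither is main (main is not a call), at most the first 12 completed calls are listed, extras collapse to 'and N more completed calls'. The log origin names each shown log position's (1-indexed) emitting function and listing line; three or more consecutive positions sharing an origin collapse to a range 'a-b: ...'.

Answer: the defect is in process_batch at line 28.
The tell: A complete run would log 'stage result 4' next, but this one stopped at 13 lines.
Crash: process_batch, line 28, AssertionError.
Call chain: main -> process_batch([6, -3, 0, 9, 1, 1, 6, 0], 0) (called at line 35).
First divergence: position 14; the shown log stops at 13 lines while the working version next logs 'stage result 4'.
Intended log window:
  12: shape_report done: 20
  13: stage values: 20 and 5
  14: stage result 4
Execution walk:
  shape_report([6, -3, 0, 9, 1, 1, 6, 0]) -> 20  [called from process_batch, line 25]
  locate_pivot([6, -3, 0, 9, 1, 1, 6, 0], 0) -> 5  [called from process_batch, line 26]
Log line origins:
  1: emitted by main (line 34)
  2: emitted by process_batch (line 24)
  3: emitted by shape_report (line 2)
  4-11: emitted by shape_report (line 6)
  12: emitted by shape_report (line 7)
  13: emitted by process_batch (line 27)
A correct fix: line 28: replace `mid` with `floor`.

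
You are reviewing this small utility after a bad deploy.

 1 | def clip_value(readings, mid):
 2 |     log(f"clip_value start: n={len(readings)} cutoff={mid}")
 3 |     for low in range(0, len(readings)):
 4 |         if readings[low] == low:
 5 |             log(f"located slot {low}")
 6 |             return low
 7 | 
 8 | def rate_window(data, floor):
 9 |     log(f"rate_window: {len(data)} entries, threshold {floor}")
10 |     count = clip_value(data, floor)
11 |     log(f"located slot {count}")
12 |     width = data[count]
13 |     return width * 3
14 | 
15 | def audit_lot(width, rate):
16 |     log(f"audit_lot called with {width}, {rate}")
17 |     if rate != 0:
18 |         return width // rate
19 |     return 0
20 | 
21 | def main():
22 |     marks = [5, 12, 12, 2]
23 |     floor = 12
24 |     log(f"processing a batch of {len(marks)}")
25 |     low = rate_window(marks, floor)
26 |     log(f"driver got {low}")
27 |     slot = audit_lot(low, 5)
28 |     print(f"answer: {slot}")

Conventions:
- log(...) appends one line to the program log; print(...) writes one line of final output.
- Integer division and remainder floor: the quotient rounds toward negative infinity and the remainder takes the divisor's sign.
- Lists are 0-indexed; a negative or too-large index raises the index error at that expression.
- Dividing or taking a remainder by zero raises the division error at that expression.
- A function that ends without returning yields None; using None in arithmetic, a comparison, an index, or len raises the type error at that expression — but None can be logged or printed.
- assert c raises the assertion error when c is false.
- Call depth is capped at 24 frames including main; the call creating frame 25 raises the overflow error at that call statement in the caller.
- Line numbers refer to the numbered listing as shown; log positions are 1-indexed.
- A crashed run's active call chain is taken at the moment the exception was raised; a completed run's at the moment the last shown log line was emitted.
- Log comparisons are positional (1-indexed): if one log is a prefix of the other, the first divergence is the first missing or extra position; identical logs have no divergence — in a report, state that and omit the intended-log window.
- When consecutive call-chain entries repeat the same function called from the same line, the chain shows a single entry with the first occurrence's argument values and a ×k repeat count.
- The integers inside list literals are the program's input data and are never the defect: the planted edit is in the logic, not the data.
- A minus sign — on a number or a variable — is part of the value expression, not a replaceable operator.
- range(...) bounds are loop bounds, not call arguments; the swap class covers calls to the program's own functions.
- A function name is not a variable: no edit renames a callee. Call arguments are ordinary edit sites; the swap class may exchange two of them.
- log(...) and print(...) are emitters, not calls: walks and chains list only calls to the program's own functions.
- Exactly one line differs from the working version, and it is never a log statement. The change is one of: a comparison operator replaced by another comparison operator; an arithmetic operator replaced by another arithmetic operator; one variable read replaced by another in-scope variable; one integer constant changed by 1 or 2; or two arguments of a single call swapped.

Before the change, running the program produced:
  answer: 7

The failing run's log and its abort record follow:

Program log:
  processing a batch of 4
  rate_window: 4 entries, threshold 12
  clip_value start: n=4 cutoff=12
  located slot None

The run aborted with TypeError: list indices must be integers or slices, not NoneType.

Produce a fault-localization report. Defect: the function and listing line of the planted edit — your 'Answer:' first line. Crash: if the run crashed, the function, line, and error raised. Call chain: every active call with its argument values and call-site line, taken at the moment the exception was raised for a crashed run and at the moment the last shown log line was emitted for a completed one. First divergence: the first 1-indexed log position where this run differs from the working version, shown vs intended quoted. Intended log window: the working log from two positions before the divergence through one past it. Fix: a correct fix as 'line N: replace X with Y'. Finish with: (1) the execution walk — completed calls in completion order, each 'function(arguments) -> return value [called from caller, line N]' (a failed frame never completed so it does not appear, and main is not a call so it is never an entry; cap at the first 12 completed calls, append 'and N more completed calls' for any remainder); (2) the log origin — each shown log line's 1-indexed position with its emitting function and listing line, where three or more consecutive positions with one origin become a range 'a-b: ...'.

Answer: the defect is in clip_value at line 4.
Key observation: The earliest visible damage is log position 4 — 'located slot None' rather than the intended 'located slot 1'.
Crash: rate_window, line 12, TypeError.
Call chain: main -> rate_window([5, 12, 12, 2], 12) (called at line 25).
First divergence: at position 4 the run shows 'located slot None' where the working version logs 'located slot 1'.
Intended log window:
  2: rate_window: 4 entries, threshold 12
  3: clip_value start: n=4 cutoff=12
  4: located slot 1
  5: located slot 1
Execution walk:
  clip_value([5, 12, 12, 2], 12) -> None  [called from rate_window, line 10]
Log origins:
  1: from main, line 24
  2: from rate_window, line 9
  3: from clip_value, line 2
  4: from rate_window, line 11
A correct fix: line 4: replace `readings[low] == low` with `readings[low] == mid`.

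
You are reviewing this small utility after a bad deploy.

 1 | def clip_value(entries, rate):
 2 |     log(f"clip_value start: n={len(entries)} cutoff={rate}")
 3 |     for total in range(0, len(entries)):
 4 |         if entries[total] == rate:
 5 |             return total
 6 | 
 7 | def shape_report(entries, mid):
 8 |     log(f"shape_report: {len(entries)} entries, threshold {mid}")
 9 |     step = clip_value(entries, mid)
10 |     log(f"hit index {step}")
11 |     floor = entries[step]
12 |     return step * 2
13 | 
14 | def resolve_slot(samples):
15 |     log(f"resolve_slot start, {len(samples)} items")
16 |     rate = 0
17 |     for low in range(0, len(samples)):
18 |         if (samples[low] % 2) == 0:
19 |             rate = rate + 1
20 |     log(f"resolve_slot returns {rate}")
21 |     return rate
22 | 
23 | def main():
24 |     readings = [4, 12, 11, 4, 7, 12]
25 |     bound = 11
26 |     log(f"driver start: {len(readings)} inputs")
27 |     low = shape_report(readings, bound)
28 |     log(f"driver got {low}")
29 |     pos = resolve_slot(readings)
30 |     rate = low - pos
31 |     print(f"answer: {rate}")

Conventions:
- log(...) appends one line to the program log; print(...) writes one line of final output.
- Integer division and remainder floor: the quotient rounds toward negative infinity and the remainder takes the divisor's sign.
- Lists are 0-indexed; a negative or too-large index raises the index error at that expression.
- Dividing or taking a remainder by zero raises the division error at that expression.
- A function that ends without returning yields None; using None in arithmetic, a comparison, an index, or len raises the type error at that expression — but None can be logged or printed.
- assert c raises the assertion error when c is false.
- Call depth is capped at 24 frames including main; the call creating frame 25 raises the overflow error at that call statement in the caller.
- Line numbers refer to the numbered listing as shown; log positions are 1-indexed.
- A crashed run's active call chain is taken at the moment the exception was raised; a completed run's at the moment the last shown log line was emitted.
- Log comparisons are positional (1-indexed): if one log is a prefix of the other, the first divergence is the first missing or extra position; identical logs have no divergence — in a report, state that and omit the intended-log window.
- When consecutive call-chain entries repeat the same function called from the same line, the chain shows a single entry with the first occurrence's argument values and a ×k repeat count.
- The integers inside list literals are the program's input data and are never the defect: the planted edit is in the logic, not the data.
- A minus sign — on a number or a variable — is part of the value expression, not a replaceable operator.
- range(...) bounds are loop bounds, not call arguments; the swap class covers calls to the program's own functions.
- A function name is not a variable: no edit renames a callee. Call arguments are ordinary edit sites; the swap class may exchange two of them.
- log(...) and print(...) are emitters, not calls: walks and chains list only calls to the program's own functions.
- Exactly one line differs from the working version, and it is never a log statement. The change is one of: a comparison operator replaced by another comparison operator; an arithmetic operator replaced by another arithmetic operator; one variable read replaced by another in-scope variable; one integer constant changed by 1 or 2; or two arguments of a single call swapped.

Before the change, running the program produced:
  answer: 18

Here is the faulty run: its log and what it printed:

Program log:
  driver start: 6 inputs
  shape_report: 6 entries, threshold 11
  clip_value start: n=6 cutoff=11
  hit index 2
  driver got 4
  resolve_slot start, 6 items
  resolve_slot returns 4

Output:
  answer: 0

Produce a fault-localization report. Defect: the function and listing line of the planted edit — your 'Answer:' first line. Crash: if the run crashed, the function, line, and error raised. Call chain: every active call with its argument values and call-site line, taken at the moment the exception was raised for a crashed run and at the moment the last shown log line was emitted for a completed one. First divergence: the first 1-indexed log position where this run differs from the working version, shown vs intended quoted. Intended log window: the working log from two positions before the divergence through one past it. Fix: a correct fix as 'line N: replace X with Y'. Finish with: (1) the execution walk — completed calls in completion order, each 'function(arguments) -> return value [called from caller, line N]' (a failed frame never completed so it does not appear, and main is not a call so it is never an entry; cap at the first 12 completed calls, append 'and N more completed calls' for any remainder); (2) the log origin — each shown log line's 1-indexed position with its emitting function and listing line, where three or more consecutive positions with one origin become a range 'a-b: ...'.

Answer: the defect is in shape_report at line 12.
Core observation: Everything matches until log position 5, which reads 'driver got 4' in place of 'driver got 22'.
Call chain: main -> resolve_slot([4, 12, 11, 4, 7, 12]) (called at line 29).
First divergence: position 5 — shown 'driver got 4', intended 'driver got 22'.
Intended log window:
  3: clip_value start: n=6 cutoff=11
  4: hit index 2
  5: driver got 22
  6: resolve_slot start, 6 items
Execution walk:
  clip_value([4, 12, 11, 4, 7, 12], 11) -> 2  [called from shape_report, line 9]
  shape_report([4, 12, 11, 4, 7, 12], 11) -> 4  [called from main, line 27]
  resolve_slot([4, 12, 11, 4, 7, 12]) -> 4  [called from main, line 29]
Log origins:
  1 — main, line 26
  2 — shape_report, line 8
  3 — clip_value, line 2
  4 — shape_report, line 10
  5 — main, line 28
  6 — resolve_slot, line 15
  7 — resolve_slot, line 20
A correct fix: line 12: replace `step` with `floor`.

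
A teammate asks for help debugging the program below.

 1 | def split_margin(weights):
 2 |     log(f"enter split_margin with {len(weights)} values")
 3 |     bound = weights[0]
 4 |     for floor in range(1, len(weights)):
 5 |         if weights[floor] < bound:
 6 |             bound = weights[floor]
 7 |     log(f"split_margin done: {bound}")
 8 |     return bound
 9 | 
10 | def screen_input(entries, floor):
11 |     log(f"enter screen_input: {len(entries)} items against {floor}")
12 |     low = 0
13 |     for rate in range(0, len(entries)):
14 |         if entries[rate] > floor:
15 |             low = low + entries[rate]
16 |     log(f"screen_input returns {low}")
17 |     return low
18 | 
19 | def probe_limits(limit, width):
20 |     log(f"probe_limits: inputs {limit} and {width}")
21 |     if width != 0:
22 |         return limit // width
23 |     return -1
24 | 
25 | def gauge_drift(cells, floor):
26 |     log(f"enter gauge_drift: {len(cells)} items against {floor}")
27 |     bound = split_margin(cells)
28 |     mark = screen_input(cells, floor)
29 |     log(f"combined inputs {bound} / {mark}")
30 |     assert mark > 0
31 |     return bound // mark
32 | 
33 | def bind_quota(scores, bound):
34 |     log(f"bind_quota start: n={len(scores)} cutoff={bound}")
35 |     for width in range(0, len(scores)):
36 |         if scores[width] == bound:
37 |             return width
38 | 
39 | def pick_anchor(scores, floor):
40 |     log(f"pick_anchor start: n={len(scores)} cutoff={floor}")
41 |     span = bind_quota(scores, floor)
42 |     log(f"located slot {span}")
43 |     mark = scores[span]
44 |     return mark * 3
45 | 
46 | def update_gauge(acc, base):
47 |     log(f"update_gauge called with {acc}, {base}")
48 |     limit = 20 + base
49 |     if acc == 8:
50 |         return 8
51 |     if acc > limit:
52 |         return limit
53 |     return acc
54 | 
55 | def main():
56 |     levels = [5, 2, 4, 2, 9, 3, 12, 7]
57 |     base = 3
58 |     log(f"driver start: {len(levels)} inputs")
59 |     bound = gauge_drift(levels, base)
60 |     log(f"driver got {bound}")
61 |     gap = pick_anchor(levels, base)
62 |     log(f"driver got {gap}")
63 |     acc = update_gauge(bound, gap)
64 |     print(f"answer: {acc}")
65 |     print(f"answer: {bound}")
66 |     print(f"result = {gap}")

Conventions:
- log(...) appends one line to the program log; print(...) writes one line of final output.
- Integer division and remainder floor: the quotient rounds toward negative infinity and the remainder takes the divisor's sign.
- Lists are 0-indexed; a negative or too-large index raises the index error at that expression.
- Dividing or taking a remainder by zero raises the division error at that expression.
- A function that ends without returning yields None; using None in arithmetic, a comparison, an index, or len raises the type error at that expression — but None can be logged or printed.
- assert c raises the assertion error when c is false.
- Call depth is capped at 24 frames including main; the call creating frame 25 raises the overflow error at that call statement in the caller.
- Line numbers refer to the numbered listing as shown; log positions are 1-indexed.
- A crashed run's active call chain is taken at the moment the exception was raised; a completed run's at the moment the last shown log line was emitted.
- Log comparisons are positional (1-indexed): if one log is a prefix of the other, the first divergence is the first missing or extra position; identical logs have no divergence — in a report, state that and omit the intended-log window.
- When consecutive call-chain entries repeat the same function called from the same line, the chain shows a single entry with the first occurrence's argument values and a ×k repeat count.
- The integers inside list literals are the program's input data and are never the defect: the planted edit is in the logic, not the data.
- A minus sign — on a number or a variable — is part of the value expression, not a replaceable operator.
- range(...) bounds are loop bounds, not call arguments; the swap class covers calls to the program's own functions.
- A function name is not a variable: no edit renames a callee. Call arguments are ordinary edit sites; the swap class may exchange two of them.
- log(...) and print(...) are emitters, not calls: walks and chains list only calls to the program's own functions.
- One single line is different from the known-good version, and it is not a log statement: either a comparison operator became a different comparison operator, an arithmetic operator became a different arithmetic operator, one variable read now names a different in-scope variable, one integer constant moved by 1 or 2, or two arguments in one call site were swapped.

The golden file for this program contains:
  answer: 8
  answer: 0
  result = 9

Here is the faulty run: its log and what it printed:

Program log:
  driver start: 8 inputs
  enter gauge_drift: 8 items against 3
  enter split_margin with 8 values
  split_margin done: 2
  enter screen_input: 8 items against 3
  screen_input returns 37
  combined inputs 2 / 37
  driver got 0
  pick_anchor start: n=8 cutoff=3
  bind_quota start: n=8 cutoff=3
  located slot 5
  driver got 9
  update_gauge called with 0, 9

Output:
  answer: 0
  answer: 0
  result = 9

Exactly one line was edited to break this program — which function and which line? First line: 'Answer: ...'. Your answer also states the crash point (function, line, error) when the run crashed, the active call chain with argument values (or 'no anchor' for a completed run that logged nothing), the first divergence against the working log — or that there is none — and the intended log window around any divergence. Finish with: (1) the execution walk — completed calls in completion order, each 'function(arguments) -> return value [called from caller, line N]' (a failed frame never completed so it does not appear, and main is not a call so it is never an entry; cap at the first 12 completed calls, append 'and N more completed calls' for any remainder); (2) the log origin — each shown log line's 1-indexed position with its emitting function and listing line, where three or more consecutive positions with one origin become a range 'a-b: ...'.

Answer: the defect is in update_gauge at line 49.
Core observation: No log line changed; the fault shows up purely in the output.
Call chain: main -> update_gauge(0, 9) (called at line 63).
First divergence: none — the logs agree in full.
Execution walk:
  split_margin([5, 2, 4, 2, 9, 3, 12, 7]) -> 2  [called from gauge_drift, line 27]
  screen_input([5, 2, 4, 2, 9, 3, 12, 7], 3) -> 37  [called from gauge_drift, line 28]
  gauge_drift([5, 2, 4, 2, 9, 3, 12, 7], 3) -> 0  [called from main, line 59]
  bind_quota([5, 2, 4, 2, 9, 3, 12, 7], 3) -> 5  [called from pick_anchor, line 41]
  pick_anchor([5, 2, 4, 2, 9, 3, 12, 7], 3) -> 9  [called from main, line 61]
  update_gauge(0, 9) -> 0  [called from main, line 63]
Log origins:
  1: logged in main at line 58
  2: logged in gauge_drift at line 26
  3: logged in split_margin at line 2
  4: logged in split_margin at line 7
  5: logged in screen_input at line 11
  6: logged in screen_input at line 16
  7: logged in gauge_drift at line 29
  8: logged in main at line 60
  9: logged in pick_anchor at line 40
  10: logged in bind_quota at line 34
  11: logged in pick_anchor at line 42
  12: logged in main at line 62
  13: logged in update_gauge at line 47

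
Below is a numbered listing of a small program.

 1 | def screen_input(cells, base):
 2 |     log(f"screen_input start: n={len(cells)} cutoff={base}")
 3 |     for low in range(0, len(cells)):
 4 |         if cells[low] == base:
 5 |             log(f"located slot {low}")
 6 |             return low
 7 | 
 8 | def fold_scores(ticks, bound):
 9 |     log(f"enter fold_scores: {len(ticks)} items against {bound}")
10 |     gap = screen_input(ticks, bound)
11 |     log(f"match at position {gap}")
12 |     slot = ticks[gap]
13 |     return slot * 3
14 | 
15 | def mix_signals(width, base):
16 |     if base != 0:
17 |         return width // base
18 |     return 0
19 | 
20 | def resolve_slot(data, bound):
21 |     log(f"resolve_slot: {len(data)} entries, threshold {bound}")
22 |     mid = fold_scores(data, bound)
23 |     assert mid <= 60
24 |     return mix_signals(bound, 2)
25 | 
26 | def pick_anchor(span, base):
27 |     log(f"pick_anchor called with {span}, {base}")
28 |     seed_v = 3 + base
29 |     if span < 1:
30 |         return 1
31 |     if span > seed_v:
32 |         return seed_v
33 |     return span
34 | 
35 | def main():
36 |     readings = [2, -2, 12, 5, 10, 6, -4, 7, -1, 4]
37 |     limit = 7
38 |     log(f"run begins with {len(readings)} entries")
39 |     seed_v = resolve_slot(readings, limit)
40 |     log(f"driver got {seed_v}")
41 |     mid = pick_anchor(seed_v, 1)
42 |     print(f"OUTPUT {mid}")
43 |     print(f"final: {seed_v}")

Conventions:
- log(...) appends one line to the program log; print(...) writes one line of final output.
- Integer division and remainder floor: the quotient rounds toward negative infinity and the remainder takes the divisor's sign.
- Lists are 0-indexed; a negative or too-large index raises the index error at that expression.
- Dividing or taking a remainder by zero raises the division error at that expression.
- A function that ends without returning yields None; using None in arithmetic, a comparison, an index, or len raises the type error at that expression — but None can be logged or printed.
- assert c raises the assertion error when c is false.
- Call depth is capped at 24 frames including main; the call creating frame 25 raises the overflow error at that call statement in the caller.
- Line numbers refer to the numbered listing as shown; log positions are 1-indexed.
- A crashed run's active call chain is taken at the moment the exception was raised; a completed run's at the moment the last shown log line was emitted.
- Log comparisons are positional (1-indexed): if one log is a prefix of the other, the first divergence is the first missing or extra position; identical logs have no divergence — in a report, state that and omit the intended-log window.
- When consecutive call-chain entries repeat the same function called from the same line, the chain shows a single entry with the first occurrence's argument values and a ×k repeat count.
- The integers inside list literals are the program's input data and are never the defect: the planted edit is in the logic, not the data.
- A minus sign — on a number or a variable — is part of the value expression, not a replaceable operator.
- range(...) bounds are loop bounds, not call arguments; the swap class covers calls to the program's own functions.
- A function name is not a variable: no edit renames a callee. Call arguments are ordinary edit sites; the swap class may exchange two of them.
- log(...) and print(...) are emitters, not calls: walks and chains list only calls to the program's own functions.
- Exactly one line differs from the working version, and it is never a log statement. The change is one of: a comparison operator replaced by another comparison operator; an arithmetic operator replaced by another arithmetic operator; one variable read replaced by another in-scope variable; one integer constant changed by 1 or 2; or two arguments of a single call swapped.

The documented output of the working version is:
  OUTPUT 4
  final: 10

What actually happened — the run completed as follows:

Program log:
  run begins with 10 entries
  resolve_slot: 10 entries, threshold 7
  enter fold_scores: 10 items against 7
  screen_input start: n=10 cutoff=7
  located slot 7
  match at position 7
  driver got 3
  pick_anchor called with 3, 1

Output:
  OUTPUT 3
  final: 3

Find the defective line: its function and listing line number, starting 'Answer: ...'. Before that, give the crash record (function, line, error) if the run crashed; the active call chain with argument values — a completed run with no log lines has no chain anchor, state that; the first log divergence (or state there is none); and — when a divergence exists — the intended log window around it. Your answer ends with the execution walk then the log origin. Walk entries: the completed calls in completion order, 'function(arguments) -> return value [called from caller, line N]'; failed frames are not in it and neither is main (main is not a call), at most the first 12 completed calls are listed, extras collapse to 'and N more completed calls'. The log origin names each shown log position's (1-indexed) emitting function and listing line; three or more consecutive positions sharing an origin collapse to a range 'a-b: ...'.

Answer: the defect is in resolve_slot at line 24.
Key observation: Everything matches until log position 7, which reads 'driver got 3' in place of 'driver got 10'.
Call chain: main -> pick_anchor(3, 1) (called at line 41).
First divergence: position 7; shown 'driver got 3' vs intended 'driver got 10'.
Intended log window:
  5: located slot 7
  6: match at position 7
  7: driver got 10
  8: pick_anchor called with 10, 1
Execution walk:
  screen_input([2, -2, 12, 5, 10, 6, -4, 7, -1, 4], 7) -> 7  [called from fold_scores, line 10]
  fold_scores([2, -2, 12, 5, 10, 6, -4, 7, -1, 4], 7) -> 21  [called from resolve_slot, line 22]
  mix_signals(7, 2) -> 3  [called from resolve_slot, line 24]
  resolve_slot([2, -2, 12, 5, 10, 6, -4, 7, -1, 4], 7) -> 3  [called from main, line 39]
  pick_anchor(3, 1) -> 3  [called from main, line 41]
Log origin:
  1 — main, line 38
  2 — resolve_slot, line 21
  3 — fold_scores, line 9
  4 — screen_input, line 2
  5 — screen_input, line 5
  6 — fold_scores, line 11
  7 — main, line 40
  8 — pick_anchor, line 27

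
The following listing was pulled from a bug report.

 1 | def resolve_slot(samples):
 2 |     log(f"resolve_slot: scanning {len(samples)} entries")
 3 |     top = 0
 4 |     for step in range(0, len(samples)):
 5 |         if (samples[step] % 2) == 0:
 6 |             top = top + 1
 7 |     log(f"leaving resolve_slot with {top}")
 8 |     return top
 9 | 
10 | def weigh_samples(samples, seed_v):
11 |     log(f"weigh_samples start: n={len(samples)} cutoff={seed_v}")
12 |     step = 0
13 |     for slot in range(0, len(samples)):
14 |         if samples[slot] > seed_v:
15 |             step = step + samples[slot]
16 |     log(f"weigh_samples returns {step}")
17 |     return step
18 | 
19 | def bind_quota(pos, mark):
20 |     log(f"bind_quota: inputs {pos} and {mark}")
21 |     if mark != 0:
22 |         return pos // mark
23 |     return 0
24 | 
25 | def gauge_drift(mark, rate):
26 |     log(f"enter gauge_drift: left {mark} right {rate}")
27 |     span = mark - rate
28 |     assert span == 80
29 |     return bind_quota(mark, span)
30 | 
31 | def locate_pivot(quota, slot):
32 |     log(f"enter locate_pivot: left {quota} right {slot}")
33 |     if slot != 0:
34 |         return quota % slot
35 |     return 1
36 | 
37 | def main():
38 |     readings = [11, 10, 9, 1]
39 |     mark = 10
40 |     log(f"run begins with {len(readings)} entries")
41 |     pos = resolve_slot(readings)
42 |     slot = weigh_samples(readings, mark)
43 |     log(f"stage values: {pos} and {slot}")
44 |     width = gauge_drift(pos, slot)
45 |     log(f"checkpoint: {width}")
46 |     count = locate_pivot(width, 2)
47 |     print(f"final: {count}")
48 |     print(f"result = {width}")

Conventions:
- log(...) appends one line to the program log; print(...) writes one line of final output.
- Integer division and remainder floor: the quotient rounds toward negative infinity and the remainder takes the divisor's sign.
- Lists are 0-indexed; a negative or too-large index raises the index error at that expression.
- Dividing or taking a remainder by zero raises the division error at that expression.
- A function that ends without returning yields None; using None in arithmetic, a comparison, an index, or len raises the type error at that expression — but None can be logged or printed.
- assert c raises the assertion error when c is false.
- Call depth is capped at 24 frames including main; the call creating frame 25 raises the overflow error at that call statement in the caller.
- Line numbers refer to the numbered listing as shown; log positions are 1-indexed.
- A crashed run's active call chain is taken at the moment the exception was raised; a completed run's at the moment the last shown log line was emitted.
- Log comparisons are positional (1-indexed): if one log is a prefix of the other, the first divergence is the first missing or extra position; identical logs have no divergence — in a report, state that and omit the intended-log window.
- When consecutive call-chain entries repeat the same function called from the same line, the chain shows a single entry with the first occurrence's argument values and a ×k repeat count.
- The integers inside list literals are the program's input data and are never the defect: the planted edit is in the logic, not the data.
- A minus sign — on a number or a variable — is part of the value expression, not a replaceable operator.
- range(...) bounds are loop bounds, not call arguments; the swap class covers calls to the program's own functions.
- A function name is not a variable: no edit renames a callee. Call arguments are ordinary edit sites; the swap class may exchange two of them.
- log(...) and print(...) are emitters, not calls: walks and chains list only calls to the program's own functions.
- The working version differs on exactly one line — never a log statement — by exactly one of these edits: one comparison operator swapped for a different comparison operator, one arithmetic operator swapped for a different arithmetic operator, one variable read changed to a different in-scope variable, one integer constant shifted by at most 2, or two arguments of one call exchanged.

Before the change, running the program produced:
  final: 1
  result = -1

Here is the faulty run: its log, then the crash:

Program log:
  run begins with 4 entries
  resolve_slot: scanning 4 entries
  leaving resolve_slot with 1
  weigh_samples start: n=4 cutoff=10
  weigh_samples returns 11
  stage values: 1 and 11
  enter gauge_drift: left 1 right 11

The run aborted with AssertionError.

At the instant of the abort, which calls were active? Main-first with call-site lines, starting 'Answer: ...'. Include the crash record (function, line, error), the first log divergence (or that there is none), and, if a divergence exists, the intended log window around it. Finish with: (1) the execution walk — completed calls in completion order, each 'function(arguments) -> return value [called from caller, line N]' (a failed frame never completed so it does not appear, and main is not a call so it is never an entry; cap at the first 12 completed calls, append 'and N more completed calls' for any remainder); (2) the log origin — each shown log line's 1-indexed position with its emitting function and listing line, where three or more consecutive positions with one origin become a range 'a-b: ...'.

Answer: main -> gauge_drift (called at line 44).
Core observation: After 7 matching log lines the faulty run goes silent, while the working version continues with 'bind_quota: inputs 1 and -10'.
Crash: gauge_drift, line 28, AssertionError.
First divergence: position 8 — the faulty run's log ends after 7 lines; the working version continues with 'bind_quota: inputs 1 and -10'.
Intended log window:
  6: stage values: 1 and 11
  7: enter gauge_drift: left 1 right 11
  8: bind_quota: inputs 1 and -10
  9: checkpoint: -1
Execution walk:
  resolve_slot([11, 10, 9, 1]) -> 1  [called from main, line 41]
  weigh_samples([11, 10, 9, 1], 10) -> 11  [called from main, line 42]
Log line origins:
  1 — main, line 40
  2 — resolve_slot, line 2
  3 — resolve_slot, line 7
  4 — weigh_samples, line 11
  5 — weigh_samples, line 16
  6 — main, line 43
  7 — gauge_drift, line 26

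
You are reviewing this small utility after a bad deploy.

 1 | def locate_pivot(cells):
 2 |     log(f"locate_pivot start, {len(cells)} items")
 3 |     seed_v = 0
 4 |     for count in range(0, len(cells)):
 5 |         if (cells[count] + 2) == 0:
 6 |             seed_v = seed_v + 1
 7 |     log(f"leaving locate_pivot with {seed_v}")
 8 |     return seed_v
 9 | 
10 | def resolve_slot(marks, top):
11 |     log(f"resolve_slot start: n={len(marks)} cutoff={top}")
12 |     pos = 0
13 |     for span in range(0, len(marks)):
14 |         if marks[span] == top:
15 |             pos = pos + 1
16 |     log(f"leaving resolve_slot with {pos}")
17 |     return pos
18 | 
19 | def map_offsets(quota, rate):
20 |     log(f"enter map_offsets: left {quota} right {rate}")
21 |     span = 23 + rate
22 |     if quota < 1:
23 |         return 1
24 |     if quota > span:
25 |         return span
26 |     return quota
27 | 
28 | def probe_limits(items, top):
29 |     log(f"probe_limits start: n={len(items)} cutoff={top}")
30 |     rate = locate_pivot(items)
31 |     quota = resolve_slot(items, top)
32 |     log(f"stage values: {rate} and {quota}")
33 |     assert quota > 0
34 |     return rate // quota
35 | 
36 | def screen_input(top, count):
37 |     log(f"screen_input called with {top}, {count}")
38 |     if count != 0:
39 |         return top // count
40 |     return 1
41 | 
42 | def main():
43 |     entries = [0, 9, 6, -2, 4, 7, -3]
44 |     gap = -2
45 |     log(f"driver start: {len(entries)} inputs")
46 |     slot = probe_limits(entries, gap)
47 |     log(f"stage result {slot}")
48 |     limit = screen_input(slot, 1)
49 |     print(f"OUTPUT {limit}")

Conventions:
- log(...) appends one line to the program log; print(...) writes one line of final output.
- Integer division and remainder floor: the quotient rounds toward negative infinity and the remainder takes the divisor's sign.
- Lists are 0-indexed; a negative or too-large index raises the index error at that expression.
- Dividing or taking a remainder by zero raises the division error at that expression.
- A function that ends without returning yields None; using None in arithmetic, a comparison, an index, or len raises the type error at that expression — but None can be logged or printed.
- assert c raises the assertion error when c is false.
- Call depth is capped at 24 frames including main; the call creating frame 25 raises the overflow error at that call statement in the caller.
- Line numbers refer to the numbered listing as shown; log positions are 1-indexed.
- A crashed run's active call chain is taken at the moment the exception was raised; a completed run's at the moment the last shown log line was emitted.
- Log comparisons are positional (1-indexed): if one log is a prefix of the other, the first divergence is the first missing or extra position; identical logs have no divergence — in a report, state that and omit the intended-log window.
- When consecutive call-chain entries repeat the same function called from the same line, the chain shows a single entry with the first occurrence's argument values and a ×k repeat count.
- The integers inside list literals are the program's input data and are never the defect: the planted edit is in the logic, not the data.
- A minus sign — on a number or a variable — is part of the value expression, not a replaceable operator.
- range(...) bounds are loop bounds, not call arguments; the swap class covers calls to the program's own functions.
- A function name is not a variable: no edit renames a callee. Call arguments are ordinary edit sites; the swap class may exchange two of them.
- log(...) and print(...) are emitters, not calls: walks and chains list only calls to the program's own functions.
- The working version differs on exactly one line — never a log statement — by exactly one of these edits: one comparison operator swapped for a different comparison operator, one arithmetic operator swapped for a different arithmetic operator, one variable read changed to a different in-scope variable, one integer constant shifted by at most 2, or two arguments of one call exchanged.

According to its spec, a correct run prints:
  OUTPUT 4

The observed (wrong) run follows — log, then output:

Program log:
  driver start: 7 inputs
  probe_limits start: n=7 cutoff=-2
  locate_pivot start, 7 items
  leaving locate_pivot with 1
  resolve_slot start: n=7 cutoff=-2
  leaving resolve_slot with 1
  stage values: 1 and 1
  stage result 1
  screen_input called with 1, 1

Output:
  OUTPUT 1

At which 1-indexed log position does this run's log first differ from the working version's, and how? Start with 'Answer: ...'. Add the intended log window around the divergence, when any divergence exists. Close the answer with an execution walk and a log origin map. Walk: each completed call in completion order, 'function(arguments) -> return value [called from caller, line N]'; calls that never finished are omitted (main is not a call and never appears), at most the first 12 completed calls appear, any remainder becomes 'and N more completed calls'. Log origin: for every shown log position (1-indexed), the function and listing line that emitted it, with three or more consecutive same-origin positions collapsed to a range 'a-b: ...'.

Answer: position 4; shown 'leaving locate_pivot with 1' vs intended 'leaving locate_pivot with 4'.
Intended log window:
  2: probe_limits start: n=7 cutoff=-2
  3: locate_pivot start, 7 items
  4: leaving locate_pivot with 4
  5: resolve_slot start: n=7 cutoff=-2
Execution walk:
  locate_pivot([0, 9, 6, -2, 4, 7, -3]) -> 1  [called from probe_limits, line 30]
  resolve_slot([0, 9, 6, -2, 4, 7, -3], -2) -> 1  [called from probe_limits, line 31]
  probe_limits([0, 9, 6, -2, 4, 7, -3], -2) -> 1  [called from main, line 46]
  screen_input(1, 1) -> 1  [called from main, line 48]
Origin of each log line:
  1: from main, line 45
  2: from probe_limits, line 29
  3: from locate_pivot, line 2
  4: from locate_pivot, line 7
  5: from resolve_slot, line 11
  6: from resolve_slot, line 16
  7: from probe_limits, line 32
  8: from main, line 47
  9: from screen_input, line 37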